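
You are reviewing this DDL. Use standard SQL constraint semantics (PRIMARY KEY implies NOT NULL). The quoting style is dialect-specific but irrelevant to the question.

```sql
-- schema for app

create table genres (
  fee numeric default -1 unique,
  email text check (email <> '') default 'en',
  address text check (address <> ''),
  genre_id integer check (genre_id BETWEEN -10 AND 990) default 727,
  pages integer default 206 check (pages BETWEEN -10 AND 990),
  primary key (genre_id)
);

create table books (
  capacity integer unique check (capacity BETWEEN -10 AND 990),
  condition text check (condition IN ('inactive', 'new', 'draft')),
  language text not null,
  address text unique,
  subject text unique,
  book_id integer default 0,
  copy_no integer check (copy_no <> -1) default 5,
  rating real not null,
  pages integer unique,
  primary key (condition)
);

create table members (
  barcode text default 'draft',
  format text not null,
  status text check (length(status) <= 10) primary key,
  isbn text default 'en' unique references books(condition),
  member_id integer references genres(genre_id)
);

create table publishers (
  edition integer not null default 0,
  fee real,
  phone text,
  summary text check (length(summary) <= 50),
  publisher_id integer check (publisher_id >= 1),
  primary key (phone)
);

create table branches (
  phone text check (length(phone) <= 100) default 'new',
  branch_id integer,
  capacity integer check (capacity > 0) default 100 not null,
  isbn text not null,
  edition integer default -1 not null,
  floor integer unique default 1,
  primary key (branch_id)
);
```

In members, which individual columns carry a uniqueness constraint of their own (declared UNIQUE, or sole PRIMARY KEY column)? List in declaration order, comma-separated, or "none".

status, isbn

- barcode: no UNIQUE or single-column PK constraint.
- format: no UNIQUE or single-column PK constraint.
- status: single-column PRIMARY KEY → unique.
- isbn: declared UNIQUE → unique.
- member_id: no UNIQUE or single-column PK constraint.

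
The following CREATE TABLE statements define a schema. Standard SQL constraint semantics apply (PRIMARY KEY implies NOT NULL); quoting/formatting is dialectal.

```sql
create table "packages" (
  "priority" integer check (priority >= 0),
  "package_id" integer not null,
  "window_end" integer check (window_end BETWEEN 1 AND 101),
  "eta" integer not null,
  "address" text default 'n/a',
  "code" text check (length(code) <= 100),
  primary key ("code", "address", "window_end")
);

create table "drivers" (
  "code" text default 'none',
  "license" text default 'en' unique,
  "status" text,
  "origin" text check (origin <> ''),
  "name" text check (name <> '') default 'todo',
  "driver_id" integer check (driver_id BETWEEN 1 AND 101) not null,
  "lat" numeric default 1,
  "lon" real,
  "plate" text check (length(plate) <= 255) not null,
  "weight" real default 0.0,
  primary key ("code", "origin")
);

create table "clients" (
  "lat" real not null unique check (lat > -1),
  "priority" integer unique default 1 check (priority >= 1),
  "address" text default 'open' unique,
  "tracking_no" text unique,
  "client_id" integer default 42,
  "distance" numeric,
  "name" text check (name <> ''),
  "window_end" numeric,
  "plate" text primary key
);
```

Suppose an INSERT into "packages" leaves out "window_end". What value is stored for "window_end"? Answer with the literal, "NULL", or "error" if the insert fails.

window_end has no DEFAULT clause.
Omitting it would insert NULL, but it is part of the PRIMARY KEY, so the INSERT fails.

error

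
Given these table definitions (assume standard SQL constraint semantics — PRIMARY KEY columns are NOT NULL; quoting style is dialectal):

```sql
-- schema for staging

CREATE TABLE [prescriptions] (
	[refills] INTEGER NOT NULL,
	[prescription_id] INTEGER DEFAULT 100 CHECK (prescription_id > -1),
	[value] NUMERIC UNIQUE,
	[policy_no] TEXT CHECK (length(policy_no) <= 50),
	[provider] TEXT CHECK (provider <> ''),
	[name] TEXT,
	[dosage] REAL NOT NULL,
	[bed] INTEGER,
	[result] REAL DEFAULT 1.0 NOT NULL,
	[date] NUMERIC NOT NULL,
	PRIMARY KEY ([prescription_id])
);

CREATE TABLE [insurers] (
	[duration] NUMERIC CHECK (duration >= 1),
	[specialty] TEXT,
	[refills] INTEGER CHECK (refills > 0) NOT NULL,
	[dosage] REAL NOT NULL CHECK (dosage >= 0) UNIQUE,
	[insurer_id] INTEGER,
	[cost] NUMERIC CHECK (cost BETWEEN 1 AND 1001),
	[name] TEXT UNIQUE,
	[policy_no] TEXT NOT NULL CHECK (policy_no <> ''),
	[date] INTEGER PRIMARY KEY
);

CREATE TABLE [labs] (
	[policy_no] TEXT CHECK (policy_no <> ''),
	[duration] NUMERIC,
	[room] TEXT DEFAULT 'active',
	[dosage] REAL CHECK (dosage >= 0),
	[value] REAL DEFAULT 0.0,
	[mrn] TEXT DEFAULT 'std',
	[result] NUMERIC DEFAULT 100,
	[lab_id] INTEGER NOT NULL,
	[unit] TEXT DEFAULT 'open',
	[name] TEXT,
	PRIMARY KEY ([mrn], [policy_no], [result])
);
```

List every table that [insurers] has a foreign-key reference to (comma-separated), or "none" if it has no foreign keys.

none

No column in insurers has a REFERENCES clause.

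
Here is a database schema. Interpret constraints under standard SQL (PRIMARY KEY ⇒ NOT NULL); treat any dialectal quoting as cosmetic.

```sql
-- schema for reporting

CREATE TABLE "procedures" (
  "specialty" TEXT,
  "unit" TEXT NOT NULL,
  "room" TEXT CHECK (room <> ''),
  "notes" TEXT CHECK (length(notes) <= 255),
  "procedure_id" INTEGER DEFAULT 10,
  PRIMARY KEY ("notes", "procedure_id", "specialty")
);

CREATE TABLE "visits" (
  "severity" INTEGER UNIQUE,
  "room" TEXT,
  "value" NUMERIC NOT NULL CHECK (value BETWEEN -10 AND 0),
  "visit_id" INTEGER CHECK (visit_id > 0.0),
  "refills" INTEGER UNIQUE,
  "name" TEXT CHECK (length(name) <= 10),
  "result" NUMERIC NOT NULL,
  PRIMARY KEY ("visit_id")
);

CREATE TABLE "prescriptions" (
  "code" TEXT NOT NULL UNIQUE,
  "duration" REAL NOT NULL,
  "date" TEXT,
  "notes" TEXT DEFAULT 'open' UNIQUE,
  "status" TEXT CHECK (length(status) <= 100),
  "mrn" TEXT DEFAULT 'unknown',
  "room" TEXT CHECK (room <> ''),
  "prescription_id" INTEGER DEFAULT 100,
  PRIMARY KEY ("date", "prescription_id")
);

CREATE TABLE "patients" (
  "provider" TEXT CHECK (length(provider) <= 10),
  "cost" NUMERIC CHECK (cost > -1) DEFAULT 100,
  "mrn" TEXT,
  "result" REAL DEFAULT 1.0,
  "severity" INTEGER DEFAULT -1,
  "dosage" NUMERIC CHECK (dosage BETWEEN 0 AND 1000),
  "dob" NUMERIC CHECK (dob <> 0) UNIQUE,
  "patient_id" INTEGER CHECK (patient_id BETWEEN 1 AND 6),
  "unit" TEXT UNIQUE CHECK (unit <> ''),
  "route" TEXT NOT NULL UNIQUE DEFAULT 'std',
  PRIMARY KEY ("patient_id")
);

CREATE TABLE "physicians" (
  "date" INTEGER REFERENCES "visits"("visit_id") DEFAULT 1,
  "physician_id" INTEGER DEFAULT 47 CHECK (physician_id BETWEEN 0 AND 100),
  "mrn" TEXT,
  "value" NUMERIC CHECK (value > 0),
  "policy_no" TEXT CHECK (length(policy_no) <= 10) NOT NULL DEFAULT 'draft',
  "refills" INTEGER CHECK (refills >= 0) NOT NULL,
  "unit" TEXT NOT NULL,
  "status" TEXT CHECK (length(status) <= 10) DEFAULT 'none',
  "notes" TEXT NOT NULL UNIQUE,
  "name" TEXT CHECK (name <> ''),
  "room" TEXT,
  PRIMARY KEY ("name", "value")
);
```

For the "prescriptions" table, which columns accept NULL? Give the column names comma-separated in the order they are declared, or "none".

notes, status, mrn, room

- code: declared NOT NULL → not nullable.
- duration: declared NOT NULL → not nullable.
- date: part of the PRIMARY KEY, which implies NOT NULL → not nullable.
- notes: UNIQUE does not imply NOT NULL → nullable.
- status: CHECK does not forbid NULL (a CHECK constraint passes when its expression is NULL) → nullable.
- mrn: DEFAULT only fills an omitted column; an explicit NULL is still allowed → nullable.
- room: CHECK does not forbid NULL (a CHECK constraint passes when its expression is NULL) → nullable.
- prescription_id: part of the PRIMARY KEY, which implies NOT NULL → not nullable.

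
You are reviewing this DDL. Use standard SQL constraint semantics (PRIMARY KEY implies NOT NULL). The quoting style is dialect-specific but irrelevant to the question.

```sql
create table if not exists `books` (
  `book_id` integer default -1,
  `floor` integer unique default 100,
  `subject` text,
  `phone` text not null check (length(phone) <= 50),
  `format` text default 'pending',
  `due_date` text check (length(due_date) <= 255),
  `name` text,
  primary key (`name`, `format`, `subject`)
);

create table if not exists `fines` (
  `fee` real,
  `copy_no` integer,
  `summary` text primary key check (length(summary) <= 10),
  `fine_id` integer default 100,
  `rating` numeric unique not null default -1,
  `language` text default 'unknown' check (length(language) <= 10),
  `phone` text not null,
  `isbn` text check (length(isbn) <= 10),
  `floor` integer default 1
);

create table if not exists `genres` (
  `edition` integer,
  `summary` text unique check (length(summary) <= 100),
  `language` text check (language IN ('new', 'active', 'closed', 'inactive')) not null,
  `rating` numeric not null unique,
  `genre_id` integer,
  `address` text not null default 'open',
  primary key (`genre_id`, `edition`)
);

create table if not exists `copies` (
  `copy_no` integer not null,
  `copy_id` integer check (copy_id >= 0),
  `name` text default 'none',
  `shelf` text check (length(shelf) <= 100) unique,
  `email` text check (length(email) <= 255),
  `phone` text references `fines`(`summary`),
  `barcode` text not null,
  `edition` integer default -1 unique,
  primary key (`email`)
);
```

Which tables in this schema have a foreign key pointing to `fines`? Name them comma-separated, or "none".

copies

- copies.phone references fines(summary).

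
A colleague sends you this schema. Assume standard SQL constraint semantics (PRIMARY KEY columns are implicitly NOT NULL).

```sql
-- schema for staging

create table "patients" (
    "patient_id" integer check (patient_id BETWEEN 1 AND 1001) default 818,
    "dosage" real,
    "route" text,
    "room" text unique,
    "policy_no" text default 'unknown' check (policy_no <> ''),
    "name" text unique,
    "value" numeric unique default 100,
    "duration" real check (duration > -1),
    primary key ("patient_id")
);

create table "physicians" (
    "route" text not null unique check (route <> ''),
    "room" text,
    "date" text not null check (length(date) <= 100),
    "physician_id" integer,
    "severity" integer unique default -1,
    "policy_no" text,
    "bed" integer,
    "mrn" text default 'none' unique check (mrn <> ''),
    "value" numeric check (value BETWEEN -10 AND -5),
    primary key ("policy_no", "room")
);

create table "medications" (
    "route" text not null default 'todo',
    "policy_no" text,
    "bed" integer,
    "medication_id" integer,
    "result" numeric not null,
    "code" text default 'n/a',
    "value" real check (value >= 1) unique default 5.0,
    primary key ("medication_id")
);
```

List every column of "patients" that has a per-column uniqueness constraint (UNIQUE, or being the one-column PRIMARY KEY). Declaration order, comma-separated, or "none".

- patient_id: single-column PRIMARY KEY → unique.
- dosage: no UNIQUE or single-column PK constraint.
- route: no UNIQUE or single-column PK constraint.
- room: declared UNIQUE → unique.
- policy_no: no UNIQUE or single-column PK constraint.
- name: declared UNIQUE → unique.
- value: declared UNIQUE → unique.
- duration: no UNIQUE or single-column PK constraint.

patient_id, room, name, value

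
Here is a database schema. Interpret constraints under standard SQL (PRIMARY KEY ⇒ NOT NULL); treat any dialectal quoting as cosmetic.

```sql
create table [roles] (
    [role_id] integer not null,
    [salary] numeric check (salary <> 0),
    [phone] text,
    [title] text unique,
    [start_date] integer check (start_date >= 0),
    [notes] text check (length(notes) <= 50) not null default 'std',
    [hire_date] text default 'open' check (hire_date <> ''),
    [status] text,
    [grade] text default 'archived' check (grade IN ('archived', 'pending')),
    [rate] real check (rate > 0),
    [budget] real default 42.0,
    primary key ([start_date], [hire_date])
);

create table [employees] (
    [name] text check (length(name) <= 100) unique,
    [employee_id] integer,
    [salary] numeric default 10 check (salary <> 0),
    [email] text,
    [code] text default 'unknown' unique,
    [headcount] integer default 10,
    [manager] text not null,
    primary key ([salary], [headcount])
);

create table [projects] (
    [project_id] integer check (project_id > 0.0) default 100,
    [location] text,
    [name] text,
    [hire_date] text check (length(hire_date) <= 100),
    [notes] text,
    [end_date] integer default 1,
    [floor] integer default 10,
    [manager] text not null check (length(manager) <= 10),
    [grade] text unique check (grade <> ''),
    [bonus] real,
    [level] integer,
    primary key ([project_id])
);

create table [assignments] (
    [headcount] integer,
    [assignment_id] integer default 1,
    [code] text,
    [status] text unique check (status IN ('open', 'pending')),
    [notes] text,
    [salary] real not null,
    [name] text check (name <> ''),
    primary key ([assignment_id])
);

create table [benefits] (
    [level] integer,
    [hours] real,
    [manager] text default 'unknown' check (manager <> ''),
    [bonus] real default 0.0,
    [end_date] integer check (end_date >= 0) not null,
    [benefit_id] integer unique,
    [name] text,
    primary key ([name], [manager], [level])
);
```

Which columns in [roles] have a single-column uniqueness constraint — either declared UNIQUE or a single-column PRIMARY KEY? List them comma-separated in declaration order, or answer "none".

title

- role_id: no UNIQUE or single-column PK constraint.
- salary: no UNIQUE or single-column PK constraint.
- phone: no UNIQUE or single-column PK constraint.
- title: declared UNIQUE → unique.
- start_date: part of a composite PRIMARY KEY — only the tuple is unique, not this column on its own.
- notes: no UNIQUE or single-column PK constraint.
- hire_date: part of a composite PRIMARY KEY — only the tuple is unique, not this column on its own.
- status: no UNIQUE or single-column PK constraint.
- grade: no UNIQUE or single-column PK constraint.
- rate: no UNIQUE or single-column PK constraint.
- budget: no UNIQUE or single-column PK constraint.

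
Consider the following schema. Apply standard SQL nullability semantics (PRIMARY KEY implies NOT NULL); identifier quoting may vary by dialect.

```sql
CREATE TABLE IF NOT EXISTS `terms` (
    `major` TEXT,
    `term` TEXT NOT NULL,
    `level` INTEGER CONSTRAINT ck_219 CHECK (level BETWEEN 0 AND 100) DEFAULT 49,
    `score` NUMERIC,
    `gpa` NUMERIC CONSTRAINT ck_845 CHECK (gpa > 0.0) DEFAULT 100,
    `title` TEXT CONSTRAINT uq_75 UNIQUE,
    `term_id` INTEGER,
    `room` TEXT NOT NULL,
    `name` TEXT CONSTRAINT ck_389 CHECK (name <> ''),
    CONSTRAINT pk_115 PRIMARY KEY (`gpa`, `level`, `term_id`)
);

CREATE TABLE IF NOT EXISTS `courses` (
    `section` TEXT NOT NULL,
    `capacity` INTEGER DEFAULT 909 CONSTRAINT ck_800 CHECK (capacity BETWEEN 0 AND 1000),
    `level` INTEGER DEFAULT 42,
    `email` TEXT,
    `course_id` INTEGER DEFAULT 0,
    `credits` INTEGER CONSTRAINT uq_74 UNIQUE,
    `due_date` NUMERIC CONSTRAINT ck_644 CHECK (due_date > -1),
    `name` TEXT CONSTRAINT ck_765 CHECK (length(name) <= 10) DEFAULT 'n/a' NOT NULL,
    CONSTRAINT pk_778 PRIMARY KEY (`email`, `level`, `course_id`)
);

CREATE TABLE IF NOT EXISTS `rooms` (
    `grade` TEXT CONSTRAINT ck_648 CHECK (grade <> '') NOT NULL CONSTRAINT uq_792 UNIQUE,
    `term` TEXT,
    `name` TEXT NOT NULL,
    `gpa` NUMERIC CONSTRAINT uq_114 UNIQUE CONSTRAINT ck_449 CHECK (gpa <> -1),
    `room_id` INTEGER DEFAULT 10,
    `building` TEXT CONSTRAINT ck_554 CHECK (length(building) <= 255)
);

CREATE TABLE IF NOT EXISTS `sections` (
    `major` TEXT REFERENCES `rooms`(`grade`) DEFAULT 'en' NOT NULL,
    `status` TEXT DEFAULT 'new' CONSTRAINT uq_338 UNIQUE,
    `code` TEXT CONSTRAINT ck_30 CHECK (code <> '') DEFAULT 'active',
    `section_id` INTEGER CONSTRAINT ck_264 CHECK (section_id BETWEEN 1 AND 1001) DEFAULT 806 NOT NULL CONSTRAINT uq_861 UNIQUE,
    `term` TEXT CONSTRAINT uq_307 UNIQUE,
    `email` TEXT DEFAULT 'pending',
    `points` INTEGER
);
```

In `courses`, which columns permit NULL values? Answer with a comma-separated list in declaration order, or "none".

- section: declared NOT NULL → not nullable.
- capacity: CHECK does not forbid NULL (a CHECK constraint passes when its expression is NULL) → nullable.
- level: part of the PRIMARY KEY, which implies NOT NULL → not nullable.
- email: part of the PRIMARY KEY, which implies NOT NULL → not nullable.
- course_id: part of the PRIMARY KEY, which implies NOT NULL → not nullable.
- credits: UNIQUE does not imply NOT NULL → nullable.
- due_date: CHECK does not forbid NULL (a CHECK constraint passes when its expression is NULL) → nullable.
- name: declared NOT NULL → not nullable.

capacity, credits, due_date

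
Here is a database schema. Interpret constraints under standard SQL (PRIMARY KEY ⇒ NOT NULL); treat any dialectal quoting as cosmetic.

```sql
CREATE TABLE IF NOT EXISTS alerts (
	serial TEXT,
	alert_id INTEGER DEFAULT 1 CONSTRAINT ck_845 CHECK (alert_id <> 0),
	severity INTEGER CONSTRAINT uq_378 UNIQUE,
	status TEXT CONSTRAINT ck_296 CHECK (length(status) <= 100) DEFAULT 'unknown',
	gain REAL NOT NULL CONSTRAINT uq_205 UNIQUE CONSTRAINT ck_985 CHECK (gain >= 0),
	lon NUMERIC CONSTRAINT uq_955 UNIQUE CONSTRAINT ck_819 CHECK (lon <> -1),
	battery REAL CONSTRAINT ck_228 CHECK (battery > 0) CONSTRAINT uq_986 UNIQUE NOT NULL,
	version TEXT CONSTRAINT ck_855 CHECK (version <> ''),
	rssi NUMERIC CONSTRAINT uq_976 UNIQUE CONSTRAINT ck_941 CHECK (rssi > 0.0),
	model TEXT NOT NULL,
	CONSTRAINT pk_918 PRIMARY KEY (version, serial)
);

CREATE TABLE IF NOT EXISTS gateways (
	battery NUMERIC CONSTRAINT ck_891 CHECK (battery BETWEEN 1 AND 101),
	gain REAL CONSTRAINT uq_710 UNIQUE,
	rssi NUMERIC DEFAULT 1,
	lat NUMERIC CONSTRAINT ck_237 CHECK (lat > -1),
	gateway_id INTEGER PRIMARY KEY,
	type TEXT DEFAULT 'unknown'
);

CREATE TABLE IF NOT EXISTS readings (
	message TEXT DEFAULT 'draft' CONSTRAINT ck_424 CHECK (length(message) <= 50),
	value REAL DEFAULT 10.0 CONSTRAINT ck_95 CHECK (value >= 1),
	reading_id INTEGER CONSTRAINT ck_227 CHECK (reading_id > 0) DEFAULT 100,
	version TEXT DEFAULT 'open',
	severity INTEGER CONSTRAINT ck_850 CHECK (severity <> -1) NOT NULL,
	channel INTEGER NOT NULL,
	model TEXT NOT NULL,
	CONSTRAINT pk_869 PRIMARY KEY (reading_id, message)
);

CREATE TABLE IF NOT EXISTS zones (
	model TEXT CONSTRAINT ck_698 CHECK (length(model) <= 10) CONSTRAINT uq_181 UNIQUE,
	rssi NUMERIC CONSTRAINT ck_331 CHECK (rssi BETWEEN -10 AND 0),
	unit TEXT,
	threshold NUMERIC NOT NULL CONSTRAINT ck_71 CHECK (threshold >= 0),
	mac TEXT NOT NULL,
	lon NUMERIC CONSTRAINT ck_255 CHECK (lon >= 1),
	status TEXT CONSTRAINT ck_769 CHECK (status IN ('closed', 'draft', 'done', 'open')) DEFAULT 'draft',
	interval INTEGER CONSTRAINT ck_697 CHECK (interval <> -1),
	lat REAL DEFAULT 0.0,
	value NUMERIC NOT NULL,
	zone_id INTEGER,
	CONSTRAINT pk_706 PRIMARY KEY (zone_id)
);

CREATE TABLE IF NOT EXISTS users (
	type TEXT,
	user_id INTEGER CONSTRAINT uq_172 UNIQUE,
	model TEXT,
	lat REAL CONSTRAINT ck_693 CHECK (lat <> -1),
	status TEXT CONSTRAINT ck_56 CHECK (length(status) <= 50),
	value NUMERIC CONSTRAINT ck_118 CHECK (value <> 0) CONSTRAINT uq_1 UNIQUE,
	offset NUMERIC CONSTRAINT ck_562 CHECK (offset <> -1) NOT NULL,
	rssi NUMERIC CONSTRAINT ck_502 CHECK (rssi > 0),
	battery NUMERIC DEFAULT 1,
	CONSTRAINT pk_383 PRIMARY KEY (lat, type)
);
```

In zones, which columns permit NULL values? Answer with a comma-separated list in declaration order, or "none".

model, rssi, unit, lon, status, interval, lat

- model: CHECK does not forbid NULL (a CHECK constraint passes when its expression is NULL) → nullable.
- rssi: CHECK does not forbid NULL (a CHECK constraint passes when its expression is NULL) → nullable.
- unit: no NOT NULL constraint applies → nullable.
- threshold: declared NOT NULL → not nullable.
- mac: declared NOT NULL → not nullable.
- lon: CHECK does not forbid NULL (a CHECK constraint passes when its expression is NULL) → nullable.
- status: CHECK does not forbid NULL (a CHECK constraint passes when its expression is NULL) → nullable.
- interval: CHECK does not forbid NULL (a CHECK constraint passes when its expression is NULL) → nullable.
- lat: DEFAULT only fills an omitted column; an explicit NULL is still allowed → nullable.
- value: declared NOT NULL → not nullable.
- zone_id: part of the PRIMARY KEY, which implies NOT NULL → not nullable.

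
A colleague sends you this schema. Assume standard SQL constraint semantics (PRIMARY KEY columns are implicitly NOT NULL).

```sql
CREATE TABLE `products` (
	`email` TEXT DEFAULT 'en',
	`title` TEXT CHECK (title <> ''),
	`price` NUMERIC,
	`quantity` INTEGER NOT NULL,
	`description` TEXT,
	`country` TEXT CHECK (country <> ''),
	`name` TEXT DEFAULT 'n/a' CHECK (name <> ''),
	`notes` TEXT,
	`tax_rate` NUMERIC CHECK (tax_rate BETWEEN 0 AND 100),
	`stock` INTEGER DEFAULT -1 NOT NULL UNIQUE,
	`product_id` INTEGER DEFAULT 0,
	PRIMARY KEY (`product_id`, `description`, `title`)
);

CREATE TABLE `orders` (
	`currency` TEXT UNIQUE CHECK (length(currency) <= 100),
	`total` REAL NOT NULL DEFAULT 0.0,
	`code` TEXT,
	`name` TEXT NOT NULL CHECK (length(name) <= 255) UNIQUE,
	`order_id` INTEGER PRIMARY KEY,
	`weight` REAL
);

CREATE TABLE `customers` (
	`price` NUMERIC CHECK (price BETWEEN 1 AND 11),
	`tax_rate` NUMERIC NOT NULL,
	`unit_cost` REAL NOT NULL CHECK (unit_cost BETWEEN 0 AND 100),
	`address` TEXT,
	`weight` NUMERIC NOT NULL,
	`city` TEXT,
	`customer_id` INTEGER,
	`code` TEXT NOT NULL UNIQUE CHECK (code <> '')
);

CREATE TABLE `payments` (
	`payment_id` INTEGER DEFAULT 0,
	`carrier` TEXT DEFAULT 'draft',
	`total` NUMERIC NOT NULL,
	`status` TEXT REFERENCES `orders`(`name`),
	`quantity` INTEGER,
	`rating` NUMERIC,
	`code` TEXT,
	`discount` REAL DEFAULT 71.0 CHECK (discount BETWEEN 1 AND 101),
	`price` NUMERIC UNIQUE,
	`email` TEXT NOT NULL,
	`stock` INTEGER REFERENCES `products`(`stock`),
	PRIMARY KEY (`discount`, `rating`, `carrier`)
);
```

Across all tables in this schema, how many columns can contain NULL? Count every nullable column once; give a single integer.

19

products: 6 nullable (email, price, country, name, notes, tax_rate — PK (product_id, description, title) and explicit NOT NULL columns excluded).
orders: 3 nullable (currency, code, weight — PK (order_id) and explicit NOT NULL columns excluded).
customers: 4 nullable (price, address, city, customer_id — PK none and explicit NOT NULL columns excluded).
payments: 6 nullable (payment_id, status, quantity, code, price, stock — PK (discount, rating, carrier) and explicit NOT NULL columns excluded).
Total: 6 + 3 + 4 + 6 = 19.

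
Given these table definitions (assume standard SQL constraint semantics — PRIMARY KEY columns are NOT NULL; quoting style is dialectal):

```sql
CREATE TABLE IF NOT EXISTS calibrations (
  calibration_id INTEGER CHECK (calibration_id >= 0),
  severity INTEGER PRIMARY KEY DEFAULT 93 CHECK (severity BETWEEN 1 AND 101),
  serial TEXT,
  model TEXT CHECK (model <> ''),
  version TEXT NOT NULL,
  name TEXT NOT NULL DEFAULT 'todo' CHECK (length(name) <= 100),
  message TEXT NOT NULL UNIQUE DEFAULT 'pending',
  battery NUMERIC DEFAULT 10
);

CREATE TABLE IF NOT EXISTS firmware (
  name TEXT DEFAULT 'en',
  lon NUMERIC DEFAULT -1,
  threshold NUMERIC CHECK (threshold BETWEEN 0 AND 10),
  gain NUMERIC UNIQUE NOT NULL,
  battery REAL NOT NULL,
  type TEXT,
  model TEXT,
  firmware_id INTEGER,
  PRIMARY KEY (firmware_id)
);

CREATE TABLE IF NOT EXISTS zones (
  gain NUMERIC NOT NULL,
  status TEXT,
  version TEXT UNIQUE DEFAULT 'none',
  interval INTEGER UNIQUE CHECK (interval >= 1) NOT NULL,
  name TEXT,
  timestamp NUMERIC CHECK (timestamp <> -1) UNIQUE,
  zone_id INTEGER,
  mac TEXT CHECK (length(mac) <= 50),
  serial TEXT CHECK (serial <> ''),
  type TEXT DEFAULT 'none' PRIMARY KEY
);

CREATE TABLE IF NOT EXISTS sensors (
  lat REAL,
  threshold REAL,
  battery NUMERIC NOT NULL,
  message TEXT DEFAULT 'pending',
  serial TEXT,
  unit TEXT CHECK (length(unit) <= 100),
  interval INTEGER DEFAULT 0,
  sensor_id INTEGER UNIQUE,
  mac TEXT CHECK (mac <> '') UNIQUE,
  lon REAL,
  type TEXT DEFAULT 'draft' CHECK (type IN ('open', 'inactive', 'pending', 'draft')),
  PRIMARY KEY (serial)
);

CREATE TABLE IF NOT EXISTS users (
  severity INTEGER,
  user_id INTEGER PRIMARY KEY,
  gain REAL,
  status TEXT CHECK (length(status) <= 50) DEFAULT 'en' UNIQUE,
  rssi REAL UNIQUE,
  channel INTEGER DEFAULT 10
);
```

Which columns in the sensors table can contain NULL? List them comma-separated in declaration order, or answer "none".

- lat: no NOT NULL constraint applies → nullable.
- threshold: no NOT NULL constraint applies → nullable.
- battery: declared NOT NULL → not nullable.
- message: DEFAULT only fills an omitted column; an explicit NULL is still allowed → nullable.
- serial: part of the PRIMARY KEY, which implies NOT NULL → not nullable.
- unit: CHECK does not forbid NULL (a CHECK constraint passes when its expression is NULL) → nullable.
- interval: DEFAULT only fills an omitted column; an explicit NULL is still allowed → nullable.
- sensor_id: UNIQUE does not imply NOT NULL → nullable.
- mac: CHECK does not forbid NULL (a CHECK constraint passes when its expression is NULL) → nullable.
- lon: no NOT NULL constraint applies → nullable.
- type: CHECK does not forbid NULL (a CHECK constraint passes when its expression is NULL) → nullable.

lat, threshold, message, unit, interval, sensor_id, mac, lon, type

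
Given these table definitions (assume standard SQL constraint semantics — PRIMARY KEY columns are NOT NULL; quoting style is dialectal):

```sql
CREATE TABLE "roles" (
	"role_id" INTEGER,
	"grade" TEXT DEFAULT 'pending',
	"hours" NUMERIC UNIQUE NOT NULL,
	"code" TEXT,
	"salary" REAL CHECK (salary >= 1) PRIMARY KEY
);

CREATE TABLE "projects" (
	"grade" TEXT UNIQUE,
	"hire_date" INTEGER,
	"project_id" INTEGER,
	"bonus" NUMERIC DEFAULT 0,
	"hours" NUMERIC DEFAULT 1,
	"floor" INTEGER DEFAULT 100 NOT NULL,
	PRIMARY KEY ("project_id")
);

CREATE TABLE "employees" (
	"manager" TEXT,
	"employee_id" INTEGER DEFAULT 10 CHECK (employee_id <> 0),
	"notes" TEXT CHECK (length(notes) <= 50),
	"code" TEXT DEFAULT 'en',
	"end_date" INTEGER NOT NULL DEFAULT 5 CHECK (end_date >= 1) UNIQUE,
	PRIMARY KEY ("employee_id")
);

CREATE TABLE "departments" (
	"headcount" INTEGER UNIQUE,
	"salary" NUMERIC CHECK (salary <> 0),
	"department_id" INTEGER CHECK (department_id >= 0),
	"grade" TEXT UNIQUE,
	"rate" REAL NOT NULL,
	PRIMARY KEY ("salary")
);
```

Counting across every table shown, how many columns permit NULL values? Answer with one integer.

roles: 3 nullable (role_id, grade, code — PK (salary) and explicit NOT NULL columns excluded).
projects: 4 nullable (grade, hire_date, bonus, hours — PK (project_id) and explicit NOT NULL columns excluded).
employees: 3 nullable (manager, notes, code — PK (employee_id) and explicit NOT NULL columns excluded).
departments: 3 nullable (headcount, department_id, grade — PK (salary) and explicit NOT NULL columns excluded).
Total: 3 + 4 + 3 + 3 = 13.

13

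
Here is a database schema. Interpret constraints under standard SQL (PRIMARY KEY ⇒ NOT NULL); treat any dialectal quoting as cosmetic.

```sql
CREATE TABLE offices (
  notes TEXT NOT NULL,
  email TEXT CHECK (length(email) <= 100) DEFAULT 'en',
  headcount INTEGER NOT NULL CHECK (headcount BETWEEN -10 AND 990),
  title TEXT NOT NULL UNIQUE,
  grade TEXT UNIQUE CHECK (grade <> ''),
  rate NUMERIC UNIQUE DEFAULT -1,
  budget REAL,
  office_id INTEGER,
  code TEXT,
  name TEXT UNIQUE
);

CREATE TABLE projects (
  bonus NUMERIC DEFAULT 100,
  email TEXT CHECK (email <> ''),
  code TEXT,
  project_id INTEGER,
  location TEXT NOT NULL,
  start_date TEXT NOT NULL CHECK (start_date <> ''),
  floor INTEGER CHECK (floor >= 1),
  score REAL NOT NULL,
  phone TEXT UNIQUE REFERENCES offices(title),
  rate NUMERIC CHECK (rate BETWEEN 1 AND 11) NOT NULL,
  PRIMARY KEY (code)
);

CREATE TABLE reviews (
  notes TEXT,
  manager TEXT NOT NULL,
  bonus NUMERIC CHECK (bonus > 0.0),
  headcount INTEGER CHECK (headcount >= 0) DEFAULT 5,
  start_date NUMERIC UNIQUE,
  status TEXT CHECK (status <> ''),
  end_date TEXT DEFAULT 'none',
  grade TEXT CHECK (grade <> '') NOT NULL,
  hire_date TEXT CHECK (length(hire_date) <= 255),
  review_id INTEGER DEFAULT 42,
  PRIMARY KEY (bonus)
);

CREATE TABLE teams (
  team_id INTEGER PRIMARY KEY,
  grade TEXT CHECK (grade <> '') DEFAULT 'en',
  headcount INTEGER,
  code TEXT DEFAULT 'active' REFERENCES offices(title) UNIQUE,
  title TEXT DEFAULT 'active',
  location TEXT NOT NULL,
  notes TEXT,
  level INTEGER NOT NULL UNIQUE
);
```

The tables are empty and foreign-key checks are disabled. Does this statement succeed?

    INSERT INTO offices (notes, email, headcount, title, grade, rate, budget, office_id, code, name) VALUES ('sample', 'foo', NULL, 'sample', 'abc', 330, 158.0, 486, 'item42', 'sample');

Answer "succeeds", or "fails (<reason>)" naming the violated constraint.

headcount is explicitly set to NULL, but headcount is declared NOT NULL.

fails (NOT NULL on headcount)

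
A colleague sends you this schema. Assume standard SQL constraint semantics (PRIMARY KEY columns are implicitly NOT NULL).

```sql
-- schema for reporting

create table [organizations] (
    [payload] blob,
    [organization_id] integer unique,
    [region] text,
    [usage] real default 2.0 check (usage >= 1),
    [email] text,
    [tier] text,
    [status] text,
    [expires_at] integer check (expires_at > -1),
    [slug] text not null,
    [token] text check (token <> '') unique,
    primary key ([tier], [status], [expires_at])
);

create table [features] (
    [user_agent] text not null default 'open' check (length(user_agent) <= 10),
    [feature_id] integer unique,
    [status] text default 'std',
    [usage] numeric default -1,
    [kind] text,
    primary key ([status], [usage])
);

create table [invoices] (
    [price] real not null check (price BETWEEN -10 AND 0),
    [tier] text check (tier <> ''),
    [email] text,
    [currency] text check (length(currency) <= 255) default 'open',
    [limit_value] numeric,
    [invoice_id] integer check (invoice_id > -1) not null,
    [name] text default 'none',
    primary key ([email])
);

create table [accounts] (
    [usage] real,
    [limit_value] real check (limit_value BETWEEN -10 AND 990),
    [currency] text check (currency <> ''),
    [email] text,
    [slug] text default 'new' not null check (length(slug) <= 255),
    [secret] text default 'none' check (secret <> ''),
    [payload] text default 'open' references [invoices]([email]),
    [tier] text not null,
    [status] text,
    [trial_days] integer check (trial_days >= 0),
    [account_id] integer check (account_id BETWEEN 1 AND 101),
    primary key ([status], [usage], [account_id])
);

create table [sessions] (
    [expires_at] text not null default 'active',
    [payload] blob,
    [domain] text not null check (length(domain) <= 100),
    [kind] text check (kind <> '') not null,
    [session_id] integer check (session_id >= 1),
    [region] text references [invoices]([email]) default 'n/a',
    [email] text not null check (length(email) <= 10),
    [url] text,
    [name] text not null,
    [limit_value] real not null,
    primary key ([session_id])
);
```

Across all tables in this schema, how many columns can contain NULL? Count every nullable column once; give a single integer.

21

organizations: 6 nullable (payload, organization_id, region, usage, email, token — PK (tier, status, expires_at) and explicit NOT NULL columns excluded).
features: 2 nullable (feature_id, kind — PK (status, usage) and explicit NOT NULL columns excluded).
invoices: 4 nullable (tier, currency, limit_value, name — PK (email) and explicit NOT NULL columns excluded).
accounts: 6 nullable (limit_value, currency, email, secret, payload, trial_days — PK (status, usage, account_id) and explicit NOT NULL columns excluded).
sessions: 3 nullable (payload, region, url — PK (session_id) and explicit NOT NULL columns excluded).
Total: 6 + 2 + 4 + 6 + 3 = 21.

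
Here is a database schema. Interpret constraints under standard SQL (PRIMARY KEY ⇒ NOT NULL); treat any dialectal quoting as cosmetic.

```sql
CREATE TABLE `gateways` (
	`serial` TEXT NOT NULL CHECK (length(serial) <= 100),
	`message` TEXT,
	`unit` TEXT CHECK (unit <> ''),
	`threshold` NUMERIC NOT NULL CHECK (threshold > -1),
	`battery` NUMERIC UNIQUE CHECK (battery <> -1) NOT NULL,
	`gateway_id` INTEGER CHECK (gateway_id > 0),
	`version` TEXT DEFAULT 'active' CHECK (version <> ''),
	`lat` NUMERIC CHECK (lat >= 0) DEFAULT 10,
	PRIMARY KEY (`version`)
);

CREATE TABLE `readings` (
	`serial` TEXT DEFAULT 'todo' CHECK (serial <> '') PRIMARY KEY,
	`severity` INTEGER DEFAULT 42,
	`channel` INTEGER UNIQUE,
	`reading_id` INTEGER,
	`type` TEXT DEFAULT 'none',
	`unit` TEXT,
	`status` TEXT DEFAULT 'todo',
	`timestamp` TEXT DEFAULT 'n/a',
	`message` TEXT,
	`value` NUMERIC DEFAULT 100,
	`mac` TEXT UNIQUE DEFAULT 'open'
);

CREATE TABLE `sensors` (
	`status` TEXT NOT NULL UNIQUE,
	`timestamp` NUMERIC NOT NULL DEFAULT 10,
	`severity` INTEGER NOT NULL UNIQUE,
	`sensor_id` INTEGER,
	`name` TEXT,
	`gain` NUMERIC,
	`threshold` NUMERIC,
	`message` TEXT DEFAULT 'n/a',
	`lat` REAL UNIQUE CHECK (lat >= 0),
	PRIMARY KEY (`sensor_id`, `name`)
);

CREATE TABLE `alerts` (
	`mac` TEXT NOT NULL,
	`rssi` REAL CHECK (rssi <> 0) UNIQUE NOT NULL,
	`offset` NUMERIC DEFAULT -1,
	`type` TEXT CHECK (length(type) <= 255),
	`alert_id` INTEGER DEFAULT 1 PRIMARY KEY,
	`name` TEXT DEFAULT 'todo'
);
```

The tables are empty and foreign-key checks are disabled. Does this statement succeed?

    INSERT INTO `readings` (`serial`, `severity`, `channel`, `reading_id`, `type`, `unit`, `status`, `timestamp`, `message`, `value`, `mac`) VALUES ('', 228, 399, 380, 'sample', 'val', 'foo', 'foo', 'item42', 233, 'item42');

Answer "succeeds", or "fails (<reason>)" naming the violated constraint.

fails (CHECK on serial)

The value '' for serial violates CHECK (serial <> '').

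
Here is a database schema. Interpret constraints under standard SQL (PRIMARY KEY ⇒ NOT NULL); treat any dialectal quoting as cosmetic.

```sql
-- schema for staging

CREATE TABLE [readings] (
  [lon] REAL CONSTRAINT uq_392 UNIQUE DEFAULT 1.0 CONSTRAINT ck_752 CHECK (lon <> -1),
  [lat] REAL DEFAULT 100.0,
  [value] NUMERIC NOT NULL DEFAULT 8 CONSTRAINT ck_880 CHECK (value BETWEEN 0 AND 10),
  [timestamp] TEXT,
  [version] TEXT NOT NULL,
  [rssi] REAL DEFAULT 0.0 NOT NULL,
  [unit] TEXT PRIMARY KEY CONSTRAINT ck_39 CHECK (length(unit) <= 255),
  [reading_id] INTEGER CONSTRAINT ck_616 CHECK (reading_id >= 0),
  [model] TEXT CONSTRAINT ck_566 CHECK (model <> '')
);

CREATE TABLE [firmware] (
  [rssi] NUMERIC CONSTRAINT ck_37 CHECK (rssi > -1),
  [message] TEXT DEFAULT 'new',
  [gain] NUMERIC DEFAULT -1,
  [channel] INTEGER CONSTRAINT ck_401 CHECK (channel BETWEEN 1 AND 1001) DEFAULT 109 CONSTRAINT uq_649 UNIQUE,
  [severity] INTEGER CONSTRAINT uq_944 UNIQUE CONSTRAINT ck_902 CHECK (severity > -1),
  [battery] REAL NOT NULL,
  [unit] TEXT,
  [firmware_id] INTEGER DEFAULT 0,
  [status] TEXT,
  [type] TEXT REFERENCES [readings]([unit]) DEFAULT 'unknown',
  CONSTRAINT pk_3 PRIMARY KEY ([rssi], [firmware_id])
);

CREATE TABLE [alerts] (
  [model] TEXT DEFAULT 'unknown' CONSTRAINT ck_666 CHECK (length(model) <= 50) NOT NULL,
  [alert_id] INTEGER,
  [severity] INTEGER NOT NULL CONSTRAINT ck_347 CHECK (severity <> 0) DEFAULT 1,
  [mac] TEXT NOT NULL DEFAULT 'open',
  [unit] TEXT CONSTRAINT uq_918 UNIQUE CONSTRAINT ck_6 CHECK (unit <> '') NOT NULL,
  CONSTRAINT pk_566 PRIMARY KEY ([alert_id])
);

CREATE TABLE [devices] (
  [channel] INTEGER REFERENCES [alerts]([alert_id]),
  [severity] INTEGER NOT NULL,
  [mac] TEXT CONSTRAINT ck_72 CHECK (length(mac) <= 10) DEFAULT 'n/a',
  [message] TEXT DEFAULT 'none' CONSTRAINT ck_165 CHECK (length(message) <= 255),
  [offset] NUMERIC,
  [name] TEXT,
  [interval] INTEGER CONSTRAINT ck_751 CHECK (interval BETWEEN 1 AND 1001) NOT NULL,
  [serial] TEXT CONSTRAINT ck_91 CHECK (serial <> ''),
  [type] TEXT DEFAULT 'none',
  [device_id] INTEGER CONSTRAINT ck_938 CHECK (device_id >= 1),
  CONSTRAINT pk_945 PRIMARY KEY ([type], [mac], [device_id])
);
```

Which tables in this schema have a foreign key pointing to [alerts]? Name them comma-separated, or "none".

- devices.channel references alerts(alert_id).

devices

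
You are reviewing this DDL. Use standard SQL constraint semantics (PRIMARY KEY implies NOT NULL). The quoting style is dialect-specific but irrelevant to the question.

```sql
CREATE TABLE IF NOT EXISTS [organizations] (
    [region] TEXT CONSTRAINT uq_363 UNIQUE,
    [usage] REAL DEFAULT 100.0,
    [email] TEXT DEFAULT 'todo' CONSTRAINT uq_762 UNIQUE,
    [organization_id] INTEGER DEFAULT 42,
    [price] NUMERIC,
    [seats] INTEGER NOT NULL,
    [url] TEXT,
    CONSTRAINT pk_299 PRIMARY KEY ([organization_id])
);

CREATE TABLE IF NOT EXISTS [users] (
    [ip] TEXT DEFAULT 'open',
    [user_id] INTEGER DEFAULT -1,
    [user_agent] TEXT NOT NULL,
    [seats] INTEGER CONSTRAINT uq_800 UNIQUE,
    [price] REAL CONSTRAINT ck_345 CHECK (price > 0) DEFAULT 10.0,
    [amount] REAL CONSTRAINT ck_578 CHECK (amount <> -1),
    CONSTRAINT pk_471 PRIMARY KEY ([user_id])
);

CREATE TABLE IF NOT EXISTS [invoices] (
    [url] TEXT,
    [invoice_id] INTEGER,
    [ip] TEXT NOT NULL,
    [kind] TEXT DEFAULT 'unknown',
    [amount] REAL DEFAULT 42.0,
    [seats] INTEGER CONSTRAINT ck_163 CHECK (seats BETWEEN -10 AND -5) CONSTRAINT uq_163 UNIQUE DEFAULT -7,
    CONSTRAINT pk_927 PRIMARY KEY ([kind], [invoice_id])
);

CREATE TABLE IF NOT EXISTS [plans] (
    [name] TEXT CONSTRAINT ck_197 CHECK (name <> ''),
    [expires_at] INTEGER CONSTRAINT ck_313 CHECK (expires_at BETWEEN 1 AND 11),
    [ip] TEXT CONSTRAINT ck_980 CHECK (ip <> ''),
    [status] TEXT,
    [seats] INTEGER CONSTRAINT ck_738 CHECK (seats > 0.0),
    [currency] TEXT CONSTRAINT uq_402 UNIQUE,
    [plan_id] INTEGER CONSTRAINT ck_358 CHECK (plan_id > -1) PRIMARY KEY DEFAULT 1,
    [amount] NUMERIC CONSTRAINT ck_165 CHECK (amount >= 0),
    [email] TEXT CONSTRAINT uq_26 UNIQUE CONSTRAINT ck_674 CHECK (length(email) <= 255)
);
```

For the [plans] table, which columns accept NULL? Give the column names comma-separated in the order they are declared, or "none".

- name: CHECK does not forbid NULL (a CHECK constraint passes when its expression is NULL) → nullable.
- expires_at: CHECK does not forbid NULL (a CHECK constraint passes when its expression is NULL) → nullable.
- ip: CHECK does not forbid NULL (a CHECK constraint passes when its expression is NULL) → nullable.
- status: no NOT NULL constraint applies → nullable.
- seats: CHECK does not forbid NULL (a CHECK constraint passes when its expression is NULL) → nullable.
- currency: UNIQUE does not imply NOT NULL → nullable.
- plan_id: part of the PRIMARY KEY, which implies NOT NULL → not nullable.
- amount: CHECK does not forbid NULL (a CHECK constraint passes when its expression is NULL) → nullable.
- email: CHECK does not forbid NULL (a CHECK constraint passes when its expression is NULL) → nullable.

name, expires_at, ip, status, seats, currency, amount, email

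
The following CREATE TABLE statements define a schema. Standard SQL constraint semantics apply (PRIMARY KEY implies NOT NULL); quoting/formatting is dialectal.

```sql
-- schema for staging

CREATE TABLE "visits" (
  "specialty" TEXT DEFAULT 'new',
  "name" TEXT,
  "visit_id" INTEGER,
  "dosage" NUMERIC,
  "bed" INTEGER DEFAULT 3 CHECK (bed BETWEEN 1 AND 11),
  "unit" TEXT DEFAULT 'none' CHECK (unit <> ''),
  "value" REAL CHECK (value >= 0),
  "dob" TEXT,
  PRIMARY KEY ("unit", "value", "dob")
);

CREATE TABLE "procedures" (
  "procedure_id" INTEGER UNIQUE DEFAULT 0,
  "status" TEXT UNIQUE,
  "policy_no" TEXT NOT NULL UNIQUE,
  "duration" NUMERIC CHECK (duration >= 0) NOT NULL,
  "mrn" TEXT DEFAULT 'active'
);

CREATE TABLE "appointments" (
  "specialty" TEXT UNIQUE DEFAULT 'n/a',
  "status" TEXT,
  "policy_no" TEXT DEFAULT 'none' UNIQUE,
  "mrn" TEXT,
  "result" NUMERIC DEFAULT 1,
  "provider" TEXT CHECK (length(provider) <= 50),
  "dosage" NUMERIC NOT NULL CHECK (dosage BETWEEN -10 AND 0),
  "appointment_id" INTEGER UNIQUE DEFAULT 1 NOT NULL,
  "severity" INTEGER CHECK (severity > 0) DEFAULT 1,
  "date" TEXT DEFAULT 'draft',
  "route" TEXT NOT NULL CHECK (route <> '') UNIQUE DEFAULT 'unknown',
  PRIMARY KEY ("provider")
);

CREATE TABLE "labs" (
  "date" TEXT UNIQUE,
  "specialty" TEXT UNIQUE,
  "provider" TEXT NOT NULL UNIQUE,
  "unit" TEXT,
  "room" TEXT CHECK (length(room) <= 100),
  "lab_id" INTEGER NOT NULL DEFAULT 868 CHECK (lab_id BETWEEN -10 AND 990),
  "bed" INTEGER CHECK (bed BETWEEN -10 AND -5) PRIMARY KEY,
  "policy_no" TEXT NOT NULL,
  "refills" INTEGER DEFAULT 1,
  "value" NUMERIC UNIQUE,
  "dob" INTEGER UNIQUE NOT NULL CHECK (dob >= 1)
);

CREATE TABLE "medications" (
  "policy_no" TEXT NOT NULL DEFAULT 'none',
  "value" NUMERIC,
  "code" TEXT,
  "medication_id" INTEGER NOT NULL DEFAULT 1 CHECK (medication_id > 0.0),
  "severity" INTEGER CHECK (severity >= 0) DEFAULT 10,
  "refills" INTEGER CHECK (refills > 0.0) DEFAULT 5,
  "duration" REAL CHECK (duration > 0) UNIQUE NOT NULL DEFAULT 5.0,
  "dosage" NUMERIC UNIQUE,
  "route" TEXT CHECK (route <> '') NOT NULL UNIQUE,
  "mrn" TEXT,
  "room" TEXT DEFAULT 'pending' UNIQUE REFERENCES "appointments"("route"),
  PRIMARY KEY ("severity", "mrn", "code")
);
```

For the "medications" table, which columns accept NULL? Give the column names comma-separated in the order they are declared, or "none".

value, refills, dosage, room

- policy_no: declared NOT NULL → not nullable.
- value: no NOT NULL constraint applies → nullable.
- code: part of the PRIMARY KEY, which implies NOT NULL → not nullable.
- medication_id: declared NOT NULL → not nullable.
- severity: part of the PRIMARY KEY, which implies NOT NULL → not nullable.
- refills: CHECK does not forbid NULL (a CHECK constraint passes when its expression is NULL) → nullable.
- duration: declared NOT NULL → not nullable.
- dosage: UNIQUE does not imply NOT NULL → nullable.
- route: declared NOT NULL → not nullable.
- mrn: part of the PRIMARY KEY, which implies NOT NULL → not nullable.
- room: a foreign key column may be NULL unless separately constrained → nullable.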